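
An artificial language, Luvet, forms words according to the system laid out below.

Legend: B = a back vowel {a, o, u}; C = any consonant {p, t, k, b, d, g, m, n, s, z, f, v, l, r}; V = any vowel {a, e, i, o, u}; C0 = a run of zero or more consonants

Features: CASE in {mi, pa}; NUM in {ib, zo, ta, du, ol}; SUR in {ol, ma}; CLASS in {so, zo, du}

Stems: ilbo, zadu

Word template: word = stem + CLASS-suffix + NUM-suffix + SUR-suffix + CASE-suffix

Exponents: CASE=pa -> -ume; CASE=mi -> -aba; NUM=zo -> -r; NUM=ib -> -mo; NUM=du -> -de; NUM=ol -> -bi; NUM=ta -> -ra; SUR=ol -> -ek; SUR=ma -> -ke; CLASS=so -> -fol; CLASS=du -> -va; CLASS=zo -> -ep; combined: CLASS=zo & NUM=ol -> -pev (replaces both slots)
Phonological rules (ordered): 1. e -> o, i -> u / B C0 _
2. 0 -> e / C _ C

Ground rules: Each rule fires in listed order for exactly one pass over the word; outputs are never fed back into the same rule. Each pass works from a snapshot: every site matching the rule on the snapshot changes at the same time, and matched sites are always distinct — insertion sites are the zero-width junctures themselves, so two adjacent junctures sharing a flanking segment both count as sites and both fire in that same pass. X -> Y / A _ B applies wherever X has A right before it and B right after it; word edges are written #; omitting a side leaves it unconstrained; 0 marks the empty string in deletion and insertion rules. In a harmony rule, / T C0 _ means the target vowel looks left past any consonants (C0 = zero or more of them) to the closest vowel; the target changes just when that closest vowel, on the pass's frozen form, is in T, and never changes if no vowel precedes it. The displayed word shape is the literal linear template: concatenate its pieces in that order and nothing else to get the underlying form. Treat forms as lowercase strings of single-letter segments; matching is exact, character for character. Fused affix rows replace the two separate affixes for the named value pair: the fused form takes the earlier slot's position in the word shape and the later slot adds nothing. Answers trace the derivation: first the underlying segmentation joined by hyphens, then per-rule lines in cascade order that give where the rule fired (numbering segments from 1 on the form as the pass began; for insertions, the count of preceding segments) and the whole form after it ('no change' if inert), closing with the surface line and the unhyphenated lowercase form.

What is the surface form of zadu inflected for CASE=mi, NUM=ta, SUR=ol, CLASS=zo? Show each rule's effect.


underlying: zadu-ep-ra-ek-aba
1. e -> o, i -> u / B C0 _: fires at position(s) 5, 9: zaduopraokaba
2. 0 -> e / C _ C: inserts after position(s) 6: zaduoperaokaba
surface: zaduoperaokaba


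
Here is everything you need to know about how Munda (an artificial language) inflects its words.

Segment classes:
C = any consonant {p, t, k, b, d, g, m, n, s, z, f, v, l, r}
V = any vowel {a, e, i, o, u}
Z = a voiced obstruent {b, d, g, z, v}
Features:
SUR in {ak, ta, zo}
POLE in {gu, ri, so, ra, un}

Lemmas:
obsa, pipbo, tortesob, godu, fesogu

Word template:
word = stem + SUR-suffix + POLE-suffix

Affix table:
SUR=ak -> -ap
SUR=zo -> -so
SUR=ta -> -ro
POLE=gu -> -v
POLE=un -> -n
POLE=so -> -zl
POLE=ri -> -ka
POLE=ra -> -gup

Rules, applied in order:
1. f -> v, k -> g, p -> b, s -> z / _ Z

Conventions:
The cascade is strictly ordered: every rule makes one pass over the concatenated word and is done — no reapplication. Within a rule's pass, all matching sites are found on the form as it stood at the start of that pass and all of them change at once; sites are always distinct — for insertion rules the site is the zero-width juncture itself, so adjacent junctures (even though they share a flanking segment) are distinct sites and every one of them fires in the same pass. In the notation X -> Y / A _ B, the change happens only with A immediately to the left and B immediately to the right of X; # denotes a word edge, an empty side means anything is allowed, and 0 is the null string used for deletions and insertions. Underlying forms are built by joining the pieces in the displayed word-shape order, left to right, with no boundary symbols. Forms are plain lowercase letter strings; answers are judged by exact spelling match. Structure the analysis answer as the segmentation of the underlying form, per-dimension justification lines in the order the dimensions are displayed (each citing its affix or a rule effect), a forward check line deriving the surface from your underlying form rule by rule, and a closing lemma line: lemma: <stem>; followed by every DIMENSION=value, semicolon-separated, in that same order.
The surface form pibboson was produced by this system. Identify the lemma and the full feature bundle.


underlying: pipbo-so-n
SUR=zo - signalled by the affix -so
POLE=un - signalled by the affix -n
check: pipboson -> pibboson
lemma: pipbo; SUR=zo; POLE=un


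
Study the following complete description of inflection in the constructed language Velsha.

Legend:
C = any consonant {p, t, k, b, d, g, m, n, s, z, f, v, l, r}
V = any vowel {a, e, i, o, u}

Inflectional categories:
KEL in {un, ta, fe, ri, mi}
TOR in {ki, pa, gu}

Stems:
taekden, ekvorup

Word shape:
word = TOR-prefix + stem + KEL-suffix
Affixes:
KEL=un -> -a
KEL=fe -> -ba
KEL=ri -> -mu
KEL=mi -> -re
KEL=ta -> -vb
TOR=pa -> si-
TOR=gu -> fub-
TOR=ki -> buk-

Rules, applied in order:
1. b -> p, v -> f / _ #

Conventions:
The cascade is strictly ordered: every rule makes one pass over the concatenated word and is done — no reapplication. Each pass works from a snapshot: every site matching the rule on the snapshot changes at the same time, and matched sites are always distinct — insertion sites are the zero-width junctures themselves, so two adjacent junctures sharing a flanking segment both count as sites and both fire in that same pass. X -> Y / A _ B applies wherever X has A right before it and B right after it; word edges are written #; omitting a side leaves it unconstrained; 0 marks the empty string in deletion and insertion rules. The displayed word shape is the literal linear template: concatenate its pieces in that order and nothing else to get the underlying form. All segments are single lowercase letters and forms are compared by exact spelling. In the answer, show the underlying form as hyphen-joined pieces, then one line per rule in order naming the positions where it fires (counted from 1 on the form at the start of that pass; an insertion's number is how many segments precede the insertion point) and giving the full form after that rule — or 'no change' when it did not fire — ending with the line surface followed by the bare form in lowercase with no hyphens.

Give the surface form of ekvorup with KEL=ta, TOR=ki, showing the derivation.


underlying: buk-ekvorup-vb
1. b -> p, v -> f / _ #: fires at position(s) 12: bukekvorupvp
surface: bukekvorupvp


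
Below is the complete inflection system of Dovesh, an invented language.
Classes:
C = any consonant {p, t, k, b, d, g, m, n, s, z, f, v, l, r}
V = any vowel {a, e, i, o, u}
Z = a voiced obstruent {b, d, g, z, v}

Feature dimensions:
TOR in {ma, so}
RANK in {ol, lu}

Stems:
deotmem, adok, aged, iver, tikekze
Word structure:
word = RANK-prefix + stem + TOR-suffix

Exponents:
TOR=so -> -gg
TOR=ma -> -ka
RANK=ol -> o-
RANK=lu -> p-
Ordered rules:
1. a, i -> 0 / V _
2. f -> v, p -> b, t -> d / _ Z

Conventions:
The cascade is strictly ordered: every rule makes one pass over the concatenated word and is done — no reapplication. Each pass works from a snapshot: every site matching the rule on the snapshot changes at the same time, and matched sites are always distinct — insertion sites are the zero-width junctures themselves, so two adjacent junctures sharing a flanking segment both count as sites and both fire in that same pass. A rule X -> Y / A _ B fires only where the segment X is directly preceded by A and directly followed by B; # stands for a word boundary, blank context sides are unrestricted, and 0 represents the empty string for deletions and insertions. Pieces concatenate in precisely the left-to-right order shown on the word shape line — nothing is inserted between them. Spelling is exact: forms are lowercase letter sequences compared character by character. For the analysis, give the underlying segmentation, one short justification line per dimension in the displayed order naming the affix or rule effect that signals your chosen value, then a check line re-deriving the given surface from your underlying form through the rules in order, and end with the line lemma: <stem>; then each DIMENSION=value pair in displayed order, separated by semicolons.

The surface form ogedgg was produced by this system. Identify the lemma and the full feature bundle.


underlying: o-aged-gg
TOR=so - signalled by the affix -gg
RANK=ol - signalled by the affix o-
check: oagedgg -> ogedgg -> ogedgg
lemma: aged; TOR=so; RANK=ol


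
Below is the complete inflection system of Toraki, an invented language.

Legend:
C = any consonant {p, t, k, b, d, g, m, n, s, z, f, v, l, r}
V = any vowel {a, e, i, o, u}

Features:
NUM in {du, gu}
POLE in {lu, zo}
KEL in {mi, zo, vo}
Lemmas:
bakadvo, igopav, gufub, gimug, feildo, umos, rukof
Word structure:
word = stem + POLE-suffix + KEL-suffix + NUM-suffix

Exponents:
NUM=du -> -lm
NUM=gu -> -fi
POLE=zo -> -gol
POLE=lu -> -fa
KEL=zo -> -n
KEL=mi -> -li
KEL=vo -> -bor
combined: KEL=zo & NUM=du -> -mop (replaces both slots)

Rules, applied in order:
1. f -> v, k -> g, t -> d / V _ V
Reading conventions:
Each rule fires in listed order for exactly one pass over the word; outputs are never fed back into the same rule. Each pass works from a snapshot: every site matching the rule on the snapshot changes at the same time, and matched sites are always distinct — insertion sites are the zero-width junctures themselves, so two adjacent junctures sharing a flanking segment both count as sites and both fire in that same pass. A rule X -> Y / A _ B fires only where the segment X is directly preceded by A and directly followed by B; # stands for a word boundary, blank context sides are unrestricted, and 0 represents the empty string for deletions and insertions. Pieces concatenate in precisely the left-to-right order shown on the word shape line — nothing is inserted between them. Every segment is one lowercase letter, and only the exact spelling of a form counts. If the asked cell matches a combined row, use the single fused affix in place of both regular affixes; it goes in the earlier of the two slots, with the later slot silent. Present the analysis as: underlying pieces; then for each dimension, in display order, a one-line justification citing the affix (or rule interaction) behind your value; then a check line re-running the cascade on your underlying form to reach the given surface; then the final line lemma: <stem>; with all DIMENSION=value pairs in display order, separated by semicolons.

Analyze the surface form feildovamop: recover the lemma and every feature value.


underlying: feildo-fa-mop
NUM=du - signalled by the combined affix row
POLE=lu - signalled by the affix -fa
KEL=zo - signalled by the combined affix row
check: feildofamop -> feildovamop
lemma: feildo; NUM=du; POLE=lu; KEL=zo


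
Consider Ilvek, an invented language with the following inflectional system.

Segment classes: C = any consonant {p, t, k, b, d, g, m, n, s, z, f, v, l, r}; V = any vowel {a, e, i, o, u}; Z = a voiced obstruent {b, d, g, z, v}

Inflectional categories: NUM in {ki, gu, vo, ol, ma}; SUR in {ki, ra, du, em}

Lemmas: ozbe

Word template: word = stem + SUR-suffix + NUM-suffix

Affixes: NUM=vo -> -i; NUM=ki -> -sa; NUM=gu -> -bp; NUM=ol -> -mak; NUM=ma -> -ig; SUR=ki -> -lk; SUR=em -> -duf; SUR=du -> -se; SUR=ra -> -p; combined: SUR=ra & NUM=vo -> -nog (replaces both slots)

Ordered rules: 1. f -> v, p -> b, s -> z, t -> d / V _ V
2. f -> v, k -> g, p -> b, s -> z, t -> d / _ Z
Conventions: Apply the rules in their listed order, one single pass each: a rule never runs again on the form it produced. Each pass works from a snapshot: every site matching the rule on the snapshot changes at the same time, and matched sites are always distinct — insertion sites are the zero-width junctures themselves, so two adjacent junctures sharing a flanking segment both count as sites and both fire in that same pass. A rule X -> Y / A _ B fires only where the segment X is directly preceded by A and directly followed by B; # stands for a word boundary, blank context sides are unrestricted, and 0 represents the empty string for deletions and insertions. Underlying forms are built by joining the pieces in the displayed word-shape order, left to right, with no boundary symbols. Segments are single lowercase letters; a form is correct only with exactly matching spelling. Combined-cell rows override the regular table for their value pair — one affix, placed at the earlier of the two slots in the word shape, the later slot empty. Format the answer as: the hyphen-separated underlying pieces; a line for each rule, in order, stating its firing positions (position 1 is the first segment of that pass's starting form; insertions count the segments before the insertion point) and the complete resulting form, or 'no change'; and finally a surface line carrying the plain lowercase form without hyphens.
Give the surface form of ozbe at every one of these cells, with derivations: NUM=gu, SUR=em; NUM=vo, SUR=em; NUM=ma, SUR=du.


cell NUM=gu, SUR=em:
underlying: ozbe-duf-bp
1. f -> v, p -> b, s -> z, t -> d / V _ V: no change
2. f -> v, k -> g, p -> b, s -> z, t -> d / _ Z: fires at position(s) 7: ozbeduvbp
surface: ozbeduvbp

cell NUM=vo, SUR=em:
underlying: ozbe-duf-i
1. f -> v, p -> b, s -> z, t -> d / V _ V: fires at position(s) 7: ozbeduvi
2. f -> v, k -> g, p -> b, s -> z, t -> d / _ Z: no change
surface: ozbeduvi

cell NUM=ma, SUR=du:
underlying: ozbe-se-ig
1. f -> v, p -> b, s -> z, t -> d / V _ V: fires at position(s) 5: ozbezeig
2. f -> v, k -> g, p -> b, s -> z, t -> d / _ Z: no change
surface: ozbezeig


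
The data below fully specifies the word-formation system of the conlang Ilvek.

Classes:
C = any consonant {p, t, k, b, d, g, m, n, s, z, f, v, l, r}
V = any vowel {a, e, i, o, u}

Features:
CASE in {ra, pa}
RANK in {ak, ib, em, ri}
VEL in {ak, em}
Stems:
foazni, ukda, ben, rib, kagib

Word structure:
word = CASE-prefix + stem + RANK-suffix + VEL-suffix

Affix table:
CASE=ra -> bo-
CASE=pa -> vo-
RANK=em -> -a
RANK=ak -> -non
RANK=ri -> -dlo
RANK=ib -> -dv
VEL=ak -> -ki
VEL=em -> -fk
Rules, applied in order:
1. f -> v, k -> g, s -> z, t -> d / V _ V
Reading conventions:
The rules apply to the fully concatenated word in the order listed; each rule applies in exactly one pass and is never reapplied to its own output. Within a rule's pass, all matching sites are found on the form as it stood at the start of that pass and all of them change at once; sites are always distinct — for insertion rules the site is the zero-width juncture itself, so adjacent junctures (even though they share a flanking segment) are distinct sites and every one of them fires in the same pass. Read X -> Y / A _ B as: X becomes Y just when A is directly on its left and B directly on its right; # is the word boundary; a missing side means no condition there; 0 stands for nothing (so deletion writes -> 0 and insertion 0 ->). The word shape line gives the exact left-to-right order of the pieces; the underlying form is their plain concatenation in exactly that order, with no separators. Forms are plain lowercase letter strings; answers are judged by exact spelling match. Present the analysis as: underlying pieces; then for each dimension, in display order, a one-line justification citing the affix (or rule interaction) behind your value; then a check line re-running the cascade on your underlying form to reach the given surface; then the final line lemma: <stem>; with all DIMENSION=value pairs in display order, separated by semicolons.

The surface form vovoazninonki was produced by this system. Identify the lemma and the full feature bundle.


underlying: vo-foazni-non-ki
CASE=pa - signalled by the affix vo-
RANK=ak - signalled by the affix -non
VEL=ak - signalled by the affix -ki
check: vofoazninonki -> vovoazninonki
lemma: foazni; CASE=pa; RANK=ak; VEL=ak


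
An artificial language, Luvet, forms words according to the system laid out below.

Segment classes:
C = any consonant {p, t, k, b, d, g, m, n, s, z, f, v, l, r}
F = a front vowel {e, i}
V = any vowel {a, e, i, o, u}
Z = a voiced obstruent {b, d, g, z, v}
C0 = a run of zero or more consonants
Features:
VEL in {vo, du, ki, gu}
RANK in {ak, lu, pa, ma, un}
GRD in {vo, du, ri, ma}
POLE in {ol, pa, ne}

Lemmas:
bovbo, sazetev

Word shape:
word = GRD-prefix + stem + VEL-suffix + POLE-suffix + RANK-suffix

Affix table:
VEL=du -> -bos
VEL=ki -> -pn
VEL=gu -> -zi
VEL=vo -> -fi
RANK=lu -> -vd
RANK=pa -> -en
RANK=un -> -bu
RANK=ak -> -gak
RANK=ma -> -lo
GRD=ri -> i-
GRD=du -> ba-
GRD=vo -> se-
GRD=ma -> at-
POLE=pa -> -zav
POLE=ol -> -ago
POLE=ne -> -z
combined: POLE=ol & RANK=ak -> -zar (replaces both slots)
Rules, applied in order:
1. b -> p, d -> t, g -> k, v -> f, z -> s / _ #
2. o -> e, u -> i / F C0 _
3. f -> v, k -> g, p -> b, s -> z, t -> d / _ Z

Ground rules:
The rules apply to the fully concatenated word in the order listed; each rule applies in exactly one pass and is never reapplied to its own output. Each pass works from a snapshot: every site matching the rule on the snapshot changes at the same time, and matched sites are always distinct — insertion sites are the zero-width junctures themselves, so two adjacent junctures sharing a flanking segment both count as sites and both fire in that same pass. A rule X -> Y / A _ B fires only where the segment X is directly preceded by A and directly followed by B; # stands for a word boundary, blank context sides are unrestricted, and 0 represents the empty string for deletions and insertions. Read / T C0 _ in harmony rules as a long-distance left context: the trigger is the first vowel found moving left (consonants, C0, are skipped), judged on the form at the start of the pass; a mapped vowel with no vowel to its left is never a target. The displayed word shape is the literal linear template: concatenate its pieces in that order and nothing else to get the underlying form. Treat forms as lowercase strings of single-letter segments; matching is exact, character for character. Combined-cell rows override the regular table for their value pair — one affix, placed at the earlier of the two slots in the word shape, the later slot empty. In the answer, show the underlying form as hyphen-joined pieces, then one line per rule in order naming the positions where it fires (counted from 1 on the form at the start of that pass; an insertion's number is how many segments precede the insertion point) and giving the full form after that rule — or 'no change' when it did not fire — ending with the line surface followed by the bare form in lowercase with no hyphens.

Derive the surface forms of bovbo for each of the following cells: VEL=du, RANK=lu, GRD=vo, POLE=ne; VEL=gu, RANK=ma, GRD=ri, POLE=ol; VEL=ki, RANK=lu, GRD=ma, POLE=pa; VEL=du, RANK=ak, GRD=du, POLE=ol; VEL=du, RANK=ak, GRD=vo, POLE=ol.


cell VEL=du, RANK=lu, GRD=vo, POLE=ne:
underlying: se-bovbo-bos-z-vd
1. b -> p, d -> t, g -> k, v -> f, z -> s / _ #: fires at position(s) 13: sebovboboszvt
2. o -> e, u -> i / F C0 _: fires at position(s) 4: sebevboboszvt
3. f -> v, k -> g, p -> b, s -> z, t -> d / _ Z: fires at position(s) 10: sebevbobozzvt
surface: sebevbobozzvt

cell VEL=gu, RANK=ma, GRD=ri, POLE=ol:
underlying: i-bovbo-zi-ago-lo
1. b -> p, d -> t, g -> k, v -> f, z -> s / _ #: no change
2. o -> e, u -> i / F C0 _: fires at position(s) 3: ibevboziagolo
3. f -> v, k -> g, p -> b, s -> z, t -> d / _ Z: no change
surface: ibevboziagolo

cell VEL=ki, RANK=lu, GRD=ma, POLE=pa:
underlying: at-bovbo-pn-zav-vd
1. b -> p, d -> t, g -> k, v -> f, z -> s / _ #: fires at position(s) 14: atbovbopnzavvt
2. o -> e, u -> i / F C0 _: no change
3. f -> v, k -> g, p -> b, s -> z, t -> d / _ Z: fires at position(s) 2: adbovbopnzavvt
surface: adbovbopnzavvt

cell VEL=du, RANK=ak, GRD=du, POLE=ol:
underlying: ba-bovbo-bos-zar
1. b -> p, d -> t, g -> k, v -> f, z -> s / _ #: no change
2. o -> e, u -> i / F C0 _: no change
3. f -> v, k -> g, p -> b, s -> z, t -> d / _ Z: fires at position(s) 10: babovbobozzar
surface: babovbobozzar

cell VEL=du, RANK=ak, GRD=vo, POLE=ol:
underlying: se-bovbo-bos-zar
1. b -> p, d -> t, g -> k, v -> f, z -> s / _ #: no change
2. o -> e, u -> i / F C0 _: fires at position(s) 4: sebevboboszar
3. f -> v, k -> g, p -> b, s -> z, t -> d / _ Z: fires at position(s) 10: sebevbobozzar
surface: sebevbobozzar


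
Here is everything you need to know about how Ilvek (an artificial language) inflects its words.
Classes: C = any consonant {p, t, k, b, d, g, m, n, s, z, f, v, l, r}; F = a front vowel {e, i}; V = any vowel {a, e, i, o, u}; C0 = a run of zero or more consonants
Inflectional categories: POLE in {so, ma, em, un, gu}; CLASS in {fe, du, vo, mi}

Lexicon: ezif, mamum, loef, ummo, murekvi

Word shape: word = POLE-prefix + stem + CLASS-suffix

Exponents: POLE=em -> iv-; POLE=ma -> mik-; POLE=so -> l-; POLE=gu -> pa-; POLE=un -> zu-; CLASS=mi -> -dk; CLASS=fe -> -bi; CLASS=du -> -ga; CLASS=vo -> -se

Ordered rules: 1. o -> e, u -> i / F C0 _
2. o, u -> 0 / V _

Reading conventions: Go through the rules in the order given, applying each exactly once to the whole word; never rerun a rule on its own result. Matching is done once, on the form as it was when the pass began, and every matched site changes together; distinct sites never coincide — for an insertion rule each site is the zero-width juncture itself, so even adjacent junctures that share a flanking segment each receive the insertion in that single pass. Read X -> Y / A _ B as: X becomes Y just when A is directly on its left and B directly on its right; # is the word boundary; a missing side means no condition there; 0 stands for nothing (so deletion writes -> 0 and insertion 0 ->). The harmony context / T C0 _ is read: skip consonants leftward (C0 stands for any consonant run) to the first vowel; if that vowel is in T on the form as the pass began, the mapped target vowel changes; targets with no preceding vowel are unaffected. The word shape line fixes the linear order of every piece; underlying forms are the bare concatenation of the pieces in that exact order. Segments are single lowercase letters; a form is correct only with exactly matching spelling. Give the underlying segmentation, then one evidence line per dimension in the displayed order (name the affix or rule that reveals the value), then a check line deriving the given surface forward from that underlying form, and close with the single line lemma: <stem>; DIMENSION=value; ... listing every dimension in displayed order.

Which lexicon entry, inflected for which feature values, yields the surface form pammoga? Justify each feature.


underlying: pa-ummo-ga
POLE=gu - signalled by the affix pa-
CLASS=du - signalled by the affix -ga
check: paummoga -> paummoga -> pammoga
lemma: ummo; POLE=gu; CLASS=du


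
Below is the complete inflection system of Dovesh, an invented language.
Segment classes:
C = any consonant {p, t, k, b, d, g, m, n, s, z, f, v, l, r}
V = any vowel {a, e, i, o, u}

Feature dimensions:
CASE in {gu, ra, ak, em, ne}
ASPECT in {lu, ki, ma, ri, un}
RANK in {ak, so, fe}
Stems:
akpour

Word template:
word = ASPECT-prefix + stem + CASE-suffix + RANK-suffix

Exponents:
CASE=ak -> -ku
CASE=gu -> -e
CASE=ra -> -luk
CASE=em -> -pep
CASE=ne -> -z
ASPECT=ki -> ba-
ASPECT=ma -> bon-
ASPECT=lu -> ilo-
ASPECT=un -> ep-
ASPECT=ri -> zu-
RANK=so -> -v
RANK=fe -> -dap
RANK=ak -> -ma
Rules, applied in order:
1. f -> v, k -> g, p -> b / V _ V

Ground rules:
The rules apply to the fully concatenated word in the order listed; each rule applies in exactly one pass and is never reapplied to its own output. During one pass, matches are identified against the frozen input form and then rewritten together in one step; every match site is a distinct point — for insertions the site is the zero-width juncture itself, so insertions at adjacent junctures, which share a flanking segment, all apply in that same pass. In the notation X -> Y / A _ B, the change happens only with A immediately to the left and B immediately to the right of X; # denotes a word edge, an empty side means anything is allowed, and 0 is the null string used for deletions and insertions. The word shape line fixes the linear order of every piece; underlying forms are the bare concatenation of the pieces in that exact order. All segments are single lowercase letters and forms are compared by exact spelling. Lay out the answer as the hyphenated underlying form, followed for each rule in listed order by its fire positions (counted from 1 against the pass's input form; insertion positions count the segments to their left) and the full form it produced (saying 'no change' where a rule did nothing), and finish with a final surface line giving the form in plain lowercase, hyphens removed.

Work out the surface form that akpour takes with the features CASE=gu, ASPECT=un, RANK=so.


underlying: ep-akpour-e-v
1. f -> v, k -> g, p -> b / V _ V: fires at position(s) 2: ebakpourev
surface: ebakpourev


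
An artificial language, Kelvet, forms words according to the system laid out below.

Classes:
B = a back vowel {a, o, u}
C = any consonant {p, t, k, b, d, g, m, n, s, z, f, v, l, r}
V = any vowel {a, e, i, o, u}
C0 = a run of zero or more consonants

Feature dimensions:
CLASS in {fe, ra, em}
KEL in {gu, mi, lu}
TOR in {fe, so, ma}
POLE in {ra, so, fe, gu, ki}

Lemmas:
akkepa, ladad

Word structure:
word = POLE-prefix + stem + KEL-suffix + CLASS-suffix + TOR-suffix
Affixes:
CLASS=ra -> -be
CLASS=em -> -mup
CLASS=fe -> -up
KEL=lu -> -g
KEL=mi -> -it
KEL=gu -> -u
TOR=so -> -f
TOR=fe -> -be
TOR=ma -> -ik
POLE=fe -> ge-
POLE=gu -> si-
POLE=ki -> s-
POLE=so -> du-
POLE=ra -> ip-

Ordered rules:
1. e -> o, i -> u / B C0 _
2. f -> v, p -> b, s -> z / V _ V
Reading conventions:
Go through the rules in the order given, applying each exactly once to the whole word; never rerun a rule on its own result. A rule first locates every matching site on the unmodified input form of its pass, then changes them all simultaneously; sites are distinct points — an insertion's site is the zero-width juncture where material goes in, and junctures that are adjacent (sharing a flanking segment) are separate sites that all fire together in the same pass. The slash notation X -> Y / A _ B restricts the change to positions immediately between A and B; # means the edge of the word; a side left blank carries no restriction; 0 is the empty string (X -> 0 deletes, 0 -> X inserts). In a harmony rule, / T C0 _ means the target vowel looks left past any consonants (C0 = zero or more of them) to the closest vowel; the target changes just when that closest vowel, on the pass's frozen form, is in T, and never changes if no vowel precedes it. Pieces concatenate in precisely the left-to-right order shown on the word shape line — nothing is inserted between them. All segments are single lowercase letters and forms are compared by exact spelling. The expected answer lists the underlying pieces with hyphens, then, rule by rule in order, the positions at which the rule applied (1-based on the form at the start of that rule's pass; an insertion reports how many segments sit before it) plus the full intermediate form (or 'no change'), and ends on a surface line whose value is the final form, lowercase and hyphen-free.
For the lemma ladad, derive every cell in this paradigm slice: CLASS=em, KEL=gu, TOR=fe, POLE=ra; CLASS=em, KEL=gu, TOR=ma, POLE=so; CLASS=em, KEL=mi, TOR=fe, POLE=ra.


cell CLASS=em, KEL=gu, TOR=fe, POLE=ra:
underlying: ip-ladad-u-mup-be
1. e -> o, i -> u / B C0 _: fires at position(s) 13: ipladadumupbo
2. f -> v, p -> b, s -> z / V _ V: no change
surface: ipladadumupbo

cell CLASS=em, KEL=gu, TOR=ma, POLE=so:
underlying: du-ladad-u-mup-ik
1. e -> o, i -> u / B C0 _: fires at position(s) 12: duladadumupuk
2. f -> v, p -> b, s -> z / V _ V: fires at position(s) 11: duladadumubuk
surface: duladadumubuk

cell CLASS=em, KEL=mi, TOR=fe, POLE=ra:
underlying: ip-ladad-it-mup-be
1. e -> o, i -> u / B C0 _: fires at position(s) 8, 14: ipladadutmupbo
2. f -> v, p -> b, s -> z / V _ V: no change
surface: ipladadutmupbo


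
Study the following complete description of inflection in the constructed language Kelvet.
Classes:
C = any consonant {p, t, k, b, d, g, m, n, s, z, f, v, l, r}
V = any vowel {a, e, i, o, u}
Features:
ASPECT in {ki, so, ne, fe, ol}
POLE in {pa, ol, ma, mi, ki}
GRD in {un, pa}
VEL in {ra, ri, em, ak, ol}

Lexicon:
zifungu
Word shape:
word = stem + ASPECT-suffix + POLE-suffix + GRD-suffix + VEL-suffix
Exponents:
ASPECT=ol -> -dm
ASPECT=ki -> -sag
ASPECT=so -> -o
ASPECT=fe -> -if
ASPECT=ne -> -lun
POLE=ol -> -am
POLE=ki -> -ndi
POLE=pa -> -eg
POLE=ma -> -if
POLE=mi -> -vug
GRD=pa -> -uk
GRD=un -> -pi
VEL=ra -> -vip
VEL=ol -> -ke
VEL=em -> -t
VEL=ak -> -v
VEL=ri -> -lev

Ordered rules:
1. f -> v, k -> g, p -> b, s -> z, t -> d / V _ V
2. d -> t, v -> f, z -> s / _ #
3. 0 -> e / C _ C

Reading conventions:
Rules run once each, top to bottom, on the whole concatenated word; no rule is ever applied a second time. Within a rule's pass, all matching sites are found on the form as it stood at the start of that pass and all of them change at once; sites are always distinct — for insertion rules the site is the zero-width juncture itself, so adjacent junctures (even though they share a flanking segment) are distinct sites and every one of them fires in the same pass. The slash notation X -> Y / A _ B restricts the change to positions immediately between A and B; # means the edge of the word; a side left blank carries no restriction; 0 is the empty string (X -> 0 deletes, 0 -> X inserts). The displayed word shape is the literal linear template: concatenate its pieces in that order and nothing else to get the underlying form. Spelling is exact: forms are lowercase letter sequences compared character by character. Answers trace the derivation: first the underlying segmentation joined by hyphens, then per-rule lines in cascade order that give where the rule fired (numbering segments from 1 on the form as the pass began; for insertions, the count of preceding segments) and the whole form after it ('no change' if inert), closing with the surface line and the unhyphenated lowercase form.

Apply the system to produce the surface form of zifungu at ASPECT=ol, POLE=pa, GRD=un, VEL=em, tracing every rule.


underlying: zifungu-dm-eg-pi-t
1. f -> v, k -> g, p -> b, s -> z, t -> d / V _ V: fires at position(s) 3: zivungudmegpit
2. d -> t, v -> f, z -> s / _ #: no change
3. 0 -> e / C _ C: inserts after position(s) 5, 8, 11: zivunegudemegepit
surface: zivunegudemegepit


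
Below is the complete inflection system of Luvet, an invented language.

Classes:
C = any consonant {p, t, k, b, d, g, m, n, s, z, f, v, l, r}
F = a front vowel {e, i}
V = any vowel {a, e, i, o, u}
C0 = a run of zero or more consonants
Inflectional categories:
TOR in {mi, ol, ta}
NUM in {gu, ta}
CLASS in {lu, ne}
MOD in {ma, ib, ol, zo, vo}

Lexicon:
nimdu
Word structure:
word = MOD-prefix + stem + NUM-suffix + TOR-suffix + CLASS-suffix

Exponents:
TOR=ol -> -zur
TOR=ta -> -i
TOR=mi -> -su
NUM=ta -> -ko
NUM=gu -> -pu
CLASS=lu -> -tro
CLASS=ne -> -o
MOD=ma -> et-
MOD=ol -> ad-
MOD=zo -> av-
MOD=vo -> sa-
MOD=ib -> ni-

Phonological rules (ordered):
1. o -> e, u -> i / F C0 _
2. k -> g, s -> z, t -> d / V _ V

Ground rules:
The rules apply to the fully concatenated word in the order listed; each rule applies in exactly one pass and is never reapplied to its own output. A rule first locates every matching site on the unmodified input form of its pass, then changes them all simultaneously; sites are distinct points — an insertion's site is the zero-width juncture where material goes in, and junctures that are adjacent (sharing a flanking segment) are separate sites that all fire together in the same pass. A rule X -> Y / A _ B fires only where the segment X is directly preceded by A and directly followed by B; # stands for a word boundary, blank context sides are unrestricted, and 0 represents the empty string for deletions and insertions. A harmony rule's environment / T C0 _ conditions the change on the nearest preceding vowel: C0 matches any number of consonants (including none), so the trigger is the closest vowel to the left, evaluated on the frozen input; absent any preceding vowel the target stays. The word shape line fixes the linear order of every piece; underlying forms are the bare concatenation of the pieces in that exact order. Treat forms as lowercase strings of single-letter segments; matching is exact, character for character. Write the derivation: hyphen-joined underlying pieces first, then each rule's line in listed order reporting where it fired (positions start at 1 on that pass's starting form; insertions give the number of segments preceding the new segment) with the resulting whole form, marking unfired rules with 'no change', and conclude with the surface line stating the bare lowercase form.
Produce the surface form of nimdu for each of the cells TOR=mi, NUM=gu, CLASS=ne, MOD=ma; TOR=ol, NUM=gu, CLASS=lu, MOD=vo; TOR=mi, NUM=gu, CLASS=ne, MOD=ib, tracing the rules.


cell TOR=mi, NUM=gu, CLASS=ne, MOD=ma:
underlying: et-nimdu-pu-su-o
1. o -> e, u -> i / F C0 _: fires at position(s) 7: etnimdipusuo
2. k -> g, s -> z, t -> d / V _ V: fires at position(s) 10: etnimdipuzuo
surface: etnimdipuzuo

cell TOR=ol, NUM=gu, CLASS=lu, MOD=vo:
underlying: sa-nimdu-pu-zur-tro
1. o -> e, u -> i / F C0 _: fires at position(s) 7: sanimdipuzurtro
2. k -> g, s -> z, t -> d / V _ V: no change
surface: sanimdipuzurtro

cell TOR=mi, NUM=gu, CLASS=ne, MOD=ib:
underlying: ni-nimdu-pu-su-o
1. o -> e, u -> i / F C0 _: fires at position(s) 7: ninimdipusuo
2. k -> g, s -> z, t -> d / V _ V: fires at position(s) 10: ninimdipuzuo
surface: ninimdipuzuo


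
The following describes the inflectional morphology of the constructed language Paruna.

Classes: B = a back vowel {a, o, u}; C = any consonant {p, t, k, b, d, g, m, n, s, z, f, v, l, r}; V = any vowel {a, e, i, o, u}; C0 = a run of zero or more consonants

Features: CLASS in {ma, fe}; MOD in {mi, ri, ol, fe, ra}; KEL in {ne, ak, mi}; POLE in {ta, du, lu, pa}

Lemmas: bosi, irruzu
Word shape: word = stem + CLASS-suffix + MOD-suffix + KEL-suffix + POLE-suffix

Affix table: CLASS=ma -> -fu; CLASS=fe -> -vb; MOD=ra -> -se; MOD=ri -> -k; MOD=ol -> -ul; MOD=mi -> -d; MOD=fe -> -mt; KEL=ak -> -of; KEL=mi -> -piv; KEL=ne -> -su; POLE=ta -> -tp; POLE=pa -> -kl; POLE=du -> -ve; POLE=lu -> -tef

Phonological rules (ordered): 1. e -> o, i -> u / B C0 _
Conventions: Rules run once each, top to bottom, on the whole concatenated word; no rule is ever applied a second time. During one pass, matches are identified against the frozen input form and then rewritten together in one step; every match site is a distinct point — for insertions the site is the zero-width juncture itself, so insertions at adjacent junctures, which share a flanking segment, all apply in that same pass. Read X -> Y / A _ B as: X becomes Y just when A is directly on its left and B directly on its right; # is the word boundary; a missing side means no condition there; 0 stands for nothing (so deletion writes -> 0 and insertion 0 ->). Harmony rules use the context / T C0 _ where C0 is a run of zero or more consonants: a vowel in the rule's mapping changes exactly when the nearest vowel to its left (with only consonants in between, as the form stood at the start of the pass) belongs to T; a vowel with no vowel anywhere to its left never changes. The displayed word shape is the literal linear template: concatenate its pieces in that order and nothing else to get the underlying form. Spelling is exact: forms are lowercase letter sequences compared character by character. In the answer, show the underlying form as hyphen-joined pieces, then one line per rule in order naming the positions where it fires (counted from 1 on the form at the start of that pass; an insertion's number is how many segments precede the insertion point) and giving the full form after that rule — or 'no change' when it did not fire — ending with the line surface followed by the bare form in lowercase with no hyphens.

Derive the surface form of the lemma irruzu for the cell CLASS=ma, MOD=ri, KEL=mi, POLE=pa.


underlying: irruzu-fu-k-piv-kl
1. e -> o, i -> u / B C0 _: fires at position(s) 11: irruzufukpuvkl
surface: irruzufukpuvkl


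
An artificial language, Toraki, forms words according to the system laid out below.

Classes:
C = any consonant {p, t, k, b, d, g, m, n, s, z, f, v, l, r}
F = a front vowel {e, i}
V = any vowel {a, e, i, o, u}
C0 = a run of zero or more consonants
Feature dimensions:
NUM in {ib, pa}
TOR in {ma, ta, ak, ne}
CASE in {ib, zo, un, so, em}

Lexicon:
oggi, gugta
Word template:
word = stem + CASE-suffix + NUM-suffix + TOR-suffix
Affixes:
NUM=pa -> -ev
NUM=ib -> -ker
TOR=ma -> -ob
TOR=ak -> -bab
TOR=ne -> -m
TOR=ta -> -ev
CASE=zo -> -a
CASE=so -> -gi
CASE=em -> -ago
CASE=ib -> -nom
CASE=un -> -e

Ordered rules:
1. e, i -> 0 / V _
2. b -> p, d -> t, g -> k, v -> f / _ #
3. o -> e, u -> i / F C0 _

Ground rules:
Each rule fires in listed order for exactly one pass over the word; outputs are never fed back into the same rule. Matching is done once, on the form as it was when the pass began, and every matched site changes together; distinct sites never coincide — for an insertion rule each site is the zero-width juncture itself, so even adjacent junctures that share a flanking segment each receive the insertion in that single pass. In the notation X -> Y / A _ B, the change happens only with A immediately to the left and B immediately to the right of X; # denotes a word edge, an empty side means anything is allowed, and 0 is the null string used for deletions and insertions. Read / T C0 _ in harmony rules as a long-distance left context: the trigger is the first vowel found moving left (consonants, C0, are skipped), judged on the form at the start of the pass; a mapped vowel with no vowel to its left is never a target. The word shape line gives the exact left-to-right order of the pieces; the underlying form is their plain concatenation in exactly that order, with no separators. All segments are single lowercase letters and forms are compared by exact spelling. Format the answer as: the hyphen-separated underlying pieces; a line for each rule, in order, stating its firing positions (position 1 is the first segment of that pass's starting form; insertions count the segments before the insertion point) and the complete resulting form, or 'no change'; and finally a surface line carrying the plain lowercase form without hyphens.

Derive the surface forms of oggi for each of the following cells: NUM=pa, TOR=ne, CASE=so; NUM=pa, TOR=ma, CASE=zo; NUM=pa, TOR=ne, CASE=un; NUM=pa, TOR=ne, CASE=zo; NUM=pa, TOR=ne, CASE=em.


cell NUM=pa, TOR=ne, CASE=so:
underlying: oggi-gi-ev-m
1. e, i -> 0 / V _: fires at position(s) 7: oggigivm
2. b -> p, d -> t, g -> k, v -> f / _ #: no change
3. o -> e, u -> i / F C0 _: no change
surface: oggigivm

cell NUM=pa, TOR=ma, CASE=zo:
underlying: oggi-a-ev-ob
1. e, i -> 0 / V _: fires at position(s) 6: oggiavob
2. b -> p, d -> t, g -> k, v -> f / _ #: fires at position(s) 8: oggiavop
3. o -> e, u -> i / F C0 _: no change
surface: oggiavop

cell NUM=pa, TOR=ne, CASE=un:
underlying: oggi-e-ev-m
1. e, i -> 0 / V _: fires at position(s) 5, 6: oggivm
2. b -> p, d -> t, g -> k, v -> f / _ #: no change
3. o -> e, u -> i / F C0 _: no change
surface: oggivm

cell NUM=pa, TOR=ne, CASE=zo:
underlying: oggi-a-ev-m
1. e, i -> 0 / V _: fires at position(s) 6: oggiavm
2. b -> p, d -> t, g -> k, v -> f / _ #: no change
3. o -> e, u -> i / F C0 _: no change
surface: oggiavm

cell NUM=pa, TOR=ne, CASE=em:
underlying: oggi-ago-ev-m
1. e, i -> 0 / V _: fires at position(s) 8: oggiagovm
2. b -> p, d -> t, g -> k, v -> f / _ #: no change
3. o -> e, u -> i / F C0 _: no change
surface: oggiagovm


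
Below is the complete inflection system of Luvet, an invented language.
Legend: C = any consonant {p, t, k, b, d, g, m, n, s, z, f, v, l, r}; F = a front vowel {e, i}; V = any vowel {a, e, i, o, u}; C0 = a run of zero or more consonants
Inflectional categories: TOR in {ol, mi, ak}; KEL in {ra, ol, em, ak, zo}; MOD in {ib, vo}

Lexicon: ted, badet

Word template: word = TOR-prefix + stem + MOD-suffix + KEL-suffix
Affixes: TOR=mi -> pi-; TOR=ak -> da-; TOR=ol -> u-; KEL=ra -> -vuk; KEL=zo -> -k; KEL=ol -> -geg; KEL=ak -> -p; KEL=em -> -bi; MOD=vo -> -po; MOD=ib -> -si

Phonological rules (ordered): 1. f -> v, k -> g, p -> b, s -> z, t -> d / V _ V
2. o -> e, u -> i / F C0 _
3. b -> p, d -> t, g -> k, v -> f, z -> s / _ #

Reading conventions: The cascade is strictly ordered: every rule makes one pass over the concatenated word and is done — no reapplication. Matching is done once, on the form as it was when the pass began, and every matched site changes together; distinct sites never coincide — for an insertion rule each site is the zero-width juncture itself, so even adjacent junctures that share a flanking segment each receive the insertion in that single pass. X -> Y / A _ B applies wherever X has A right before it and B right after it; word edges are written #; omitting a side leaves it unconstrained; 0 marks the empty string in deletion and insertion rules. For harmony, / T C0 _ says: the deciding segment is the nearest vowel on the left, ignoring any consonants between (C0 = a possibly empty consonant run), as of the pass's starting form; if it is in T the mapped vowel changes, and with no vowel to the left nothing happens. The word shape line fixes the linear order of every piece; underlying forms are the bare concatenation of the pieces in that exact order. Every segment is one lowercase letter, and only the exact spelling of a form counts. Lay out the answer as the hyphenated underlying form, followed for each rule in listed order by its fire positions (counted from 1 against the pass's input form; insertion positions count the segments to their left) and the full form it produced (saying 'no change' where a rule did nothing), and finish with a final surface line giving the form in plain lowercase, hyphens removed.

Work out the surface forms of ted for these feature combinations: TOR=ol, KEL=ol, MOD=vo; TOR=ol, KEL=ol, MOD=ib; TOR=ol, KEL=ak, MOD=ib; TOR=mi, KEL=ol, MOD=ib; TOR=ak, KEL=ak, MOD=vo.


cell TOR=ol, KEL=ol, MOD=vo:
underlying: u-ted-po-geg
1. f -> v, k -> g, p -> b, s -> z, t -> d / V _ V: fires at position(s) 2: udedpogeg
2. o -> e, u -> i / F C0 _: fires at position(s) 6: udedpegeg
3. b -> p, d -> t, g -> k, v -> f, z -> s / _ #: fires at position(s) 9: udedpegek
surface: udedpegek

cell TOR=ol, KEL=ol, MOD=ib:
underlying: u-ted-si-geg
1. f -> v, k -> g, p -> b, s -> z, t -> d / V _ V: fires at position(s) 2: udedsigeg
2. o -> e, u -> i / F C0 _: no change
3. b -> p, d -> t, g -> k, v -> f, z -> s / _ #: fires at position(s) 9: udedsigek
surface: udedsigek

cell TOR=ol, KEL=ak, MOD=ib:
underlying: u-ted-si-p
1. f -> v, k -> g, p -> b, s -> z, t -> d / V _ V: fires at position(s) 2: udedsip
2. o -> e, u -> i / F C0 _: no change
3. b -> p, d -> t, g -> k, v -> f, z -> s / _ #: no change
surface: udedsip

cell TOR=mi, KEL=ol, MOD=ib:
underlying: pi-ted-si-geg
1. f -> v, k -> g, p -> b, s -> z, t -> d / V _ V: fires at position(s) 3: pidedsigeg
2. o -> e, u -> i / F C0 _: no change
3. b -> p, d -> t, g -> k, v -> f, z -> s / _ #: fires at position(s) 10: pidedsigek
surface: pidedsigek

cell TOR=ak, KEL=ak, MOD=vo:
underlying: da-ted-po-p
1. f -> v, k -> g, p -> b, s -> z, t -> d / V _ V: fires at position(s) 3: dadedpop
2. o -> e, u -> i / F C0 _: fires at position(s) 7: dadedpep
3. b -> p, d -> t, g -> k, v -> f, z -> s / _ #: no change
surface: dadedpep
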